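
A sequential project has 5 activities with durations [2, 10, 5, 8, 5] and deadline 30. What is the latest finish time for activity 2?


LF(activity 2) = deadline - sum of successor durations
Successors: activities 3 through 5 with durations [5, 8, 5]
Sum of successor durations = 18
LF = 30 - 18 = 12

12


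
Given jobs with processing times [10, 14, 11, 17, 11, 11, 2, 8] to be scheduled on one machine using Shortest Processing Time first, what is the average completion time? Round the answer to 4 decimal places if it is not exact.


Sort jobs by processing time (SPT order): [2, 8, 10, 11, 11, 11, 14, 17]
Compute completion times sequentially:
  Job 1: processing = 2, completes at 2
  Job 2: processing = 8, completes at 10
  Job 3: processing = 10, completes at 20
  Job 4: processing = 11, completes at 31
  Job 5: processing = 11, completes at 42
  Job 6: processing = 11, completes at 53
  Job 7: processing = 14, completes at 67
  Job 8: processing = 17, completes at 84
Sum of completion times = 309
Average completion time = 309/8 = 38.625

38.625


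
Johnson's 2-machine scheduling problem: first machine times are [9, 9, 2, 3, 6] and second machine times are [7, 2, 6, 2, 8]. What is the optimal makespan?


Apply Johnson's rule:
  Group 1 (a <= b): [(3, 2, 6), (5, 6, 8)]
  Group 2 (a > b): [(1, 9, 7), (2, 9, 2), (4, 3, 2)]
Optimal job order: [3, 5, 1, 2, 4]
Schedule:
  Job 3: M1 done at 2, M2 done at 8
  Job 5: M1 done at 8, M2 done at 16
  Job 1: M1 done at 17, M2 done at 24
  Job 2: M1 done at 26, M2 done at 28
  Job 4: M1 done at 29, M2 done at 31
Makespan = 31

31


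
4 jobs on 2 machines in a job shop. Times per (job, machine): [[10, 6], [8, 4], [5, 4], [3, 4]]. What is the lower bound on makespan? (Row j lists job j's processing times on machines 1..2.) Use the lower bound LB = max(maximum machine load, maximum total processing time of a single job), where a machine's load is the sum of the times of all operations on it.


Machine loads:
  Machine 1: 10 + 8 + 5 + 3 = 26
  Machine 2: 6 + 4 + 4 + 4 = 18
Max machine load = 26
Job totals:
  Job 1: 16
  Job 2: 12
  Job 3: 9
  Job 4: 7
Max job total = 16
Lower bound = max(26, 16) = 26

26


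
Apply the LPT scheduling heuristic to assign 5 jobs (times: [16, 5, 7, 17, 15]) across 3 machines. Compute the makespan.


Sort jobs in decreasing order (LPT): [17, 16, 15, 7, 5]
Assign each job to the least loaded machine:
  Machine 1: jobs [17], load = 17
  Machine 2: jobs [16, 5], load = 21
  Machine 3: jobs [15, 7], load = 22
Makespan = max load = 22

22


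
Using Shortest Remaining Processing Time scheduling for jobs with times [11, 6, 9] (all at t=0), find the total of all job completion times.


Since all jobs arrive at t=0, SRPT equals SPT ordering.
SPT order: [6, 9, 11]
Completion times:
  Job 1: p=6, C=6
  Job 2: p=9, C=15
  Job 3: p=11, C=26
Total completion time = 6 + 15 + 26 = 47

47


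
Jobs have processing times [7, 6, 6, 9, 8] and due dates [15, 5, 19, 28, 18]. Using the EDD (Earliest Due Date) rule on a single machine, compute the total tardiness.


Sort by due date (EDD order): [(6, 5), (7, 15), (8, 18), (6, 19), (9, 28)]
Compute completion times and tardiness:
  Job 1: p=6, d=5, C=6, tardiness=max(0,6-5)=1
  Job 2: p=7, d=15, C=13, tardiness=max(0,13-15)=0
  Job 3: p=8, d=18, C=21, tardiness=max(0,21-18)=3
  Job 4: p=6, d=19, C=27, tardiness=max(0,27-19)=8
  Job 5: p=9, d=28, C=36, tardiness=max(0,36-28)=8
Total tardiness = 20

20


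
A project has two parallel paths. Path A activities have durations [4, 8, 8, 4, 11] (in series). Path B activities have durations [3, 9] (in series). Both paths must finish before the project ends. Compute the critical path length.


Path A total = 4 + 8 + 8 + 4 + 11 = 35
Path B total = 3 + 9 = 12
Critical path = longest path = max(35, 12) = 35

35


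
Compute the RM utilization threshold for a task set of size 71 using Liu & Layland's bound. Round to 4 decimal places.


Compute 2^(1/71) = 1.0098104463
Subtract 1: 1.0098104463 - 1 = 0.0098104463
Multiply by n: 71 * 0.0098104463 = 0.6965416873
Round to 4 dp: 0.6965

0.6965


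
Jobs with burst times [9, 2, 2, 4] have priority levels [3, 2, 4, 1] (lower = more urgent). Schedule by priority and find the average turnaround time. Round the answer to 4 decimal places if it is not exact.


Sort by priority (ascending = highest first):
Order: [(1, 4), (2, 2), (3, 9), (4, 2)]
Completion times:
  Priority 1, burst=4, C=4
  Priority 2, burst=2, C=6
  Priority 3, burst=9, C=15
  Priority 4, burst=2, C=17
Average turnaround = 42/4 = 10.5

10.5


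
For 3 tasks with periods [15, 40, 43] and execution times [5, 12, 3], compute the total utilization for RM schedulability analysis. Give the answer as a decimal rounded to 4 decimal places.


Compute individual utilizations (exact fractions):
  Task 1: C/T = 5/15 = 1/3 (approx. 0.3333)
  Task 2: C/T = 12/40 = 3/10 (approx. 0.3)
  Task 3: C/T = 3/43 (approx. 0.0698)
Total utilization U = 1/3 + 3/10 + 3/43 = 907/1290
Rounded to 4 decimal places: U = 0.7031
RM (Liu & Layland) bound for 3 tasks = 0.779763; compare with U = 907/1290 (approx. 0.703101)
U <= bound, so schedulable by RM sufficient condition.

0.7031


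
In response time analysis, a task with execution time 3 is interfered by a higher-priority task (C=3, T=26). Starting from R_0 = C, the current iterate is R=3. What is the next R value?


R_next = C + ceil(R_prev / T_hp) * C_hp
ceil(3 / 26) = ceil(0.1154) = 1
Interference = 1 * 3 = 3
R_next = 3 + 3 = 6

6


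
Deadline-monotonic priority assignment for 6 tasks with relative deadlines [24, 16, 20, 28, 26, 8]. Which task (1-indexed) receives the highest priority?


Sort tasks by relative deadline (ascending):
  Task 6: deadline = 8
  Task 2: deadline = 16
  Task 3: deadline = 20
  Task 1: deadline = 24
  Task 5: deadline = 26
  Task 4: deadline = 28
Priority order (highest first): [6, 2, 3, 1, 5, 4]
Highest priority task = 6

6


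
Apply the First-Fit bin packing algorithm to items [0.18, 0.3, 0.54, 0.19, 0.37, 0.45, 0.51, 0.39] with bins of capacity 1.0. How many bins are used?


Place items sequentially using First-Fit:
  Item 0.18 -> new Bin 1
  Item 0.3 -> Bin 1 (now 0.48)
  Item 0.54 -> new Bin 2
  Item 0.19 -> Bin 1 (now 0.67)
  Item 0.37 -> Bin 2 (now 0.91)
  Item 0.45 -> new Bin 3
  Item 0.51 -> Bin 3 (now 0.96)
  Item 0.39 -> new Bin 4
Total bins used = 4

4


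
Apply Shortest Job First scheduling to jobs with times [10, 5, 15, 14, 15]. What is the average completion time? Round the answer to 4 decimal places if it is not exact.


SJF order (ascending): [5, 10, 14, 15, 15]
Completion times:
  Job 1: burst=5, C=5
  Job 2: burst=10, C=15
  Job 3: burst=14, C=29
  Job 4: burst=15, C=44
  Job 5: burst=15, C=59
Average completion = 152/5 = 30.4

30.4


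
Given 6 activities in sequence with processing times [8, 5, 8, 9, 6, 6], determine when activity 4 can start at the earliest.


Activity 4 starts after activities 1 through 3 complete.
Predecessor durations: [8, 5, 8]
ES = 8 + 5 + 8 = 21

21


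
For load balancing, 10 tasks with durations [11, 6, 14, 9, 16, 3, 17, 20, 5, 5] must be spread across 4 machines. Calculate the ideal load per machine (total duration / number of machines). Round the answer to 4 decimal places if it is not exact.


Total processing time = 11 + 6 + 14 + 9 + 16 + 3 + 17 + 20 + 5 + 5 = 106
Number of machines = 4
Ideal balanced load = 106 / 4 = 26.5

26.5


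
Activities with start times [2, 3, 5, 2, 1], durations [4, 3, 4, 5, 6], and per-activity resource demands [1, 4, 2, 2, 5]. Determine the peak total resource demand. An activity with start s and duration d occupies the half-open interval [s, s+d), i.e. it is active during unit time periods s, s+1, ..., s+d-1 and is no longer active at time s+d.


Each activity i is active on [start_i, start_i + duration_i).
Compute total resource usage per time slot:
  t=0: active resources = [], total = 0
  t=1: active resources = [5], total = 5
  t=2: active resources = [1, 2, 5], total = 8
  t=3: active resources = [1, 4, 2, 5], total = 12
  t=4: active resources = [1, 4, 2, 5], total = 12
  t=5: active resources = [1, 4, 2, 2, 5], total = 14
  t=6: active resources = [2, 2, 5], total = 9
  t=7: active resources = [2], total = 2
  t=8: active resources = [2], total = 2
Peak resource demand = 14

14


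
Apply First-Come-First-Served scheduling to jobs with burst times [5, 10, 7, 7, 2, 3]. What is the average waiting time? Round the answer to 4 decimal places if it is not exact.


FCFS order (as given): [5, 10, 7, 7, 2, 3]
Waiting times:
  Job 1: wait = 0
  Job 2: wait = 5
  Job 3: wait = 15
  Job 4: wait = 22
  Job 5: wait = 29
  Job 6: wait = 31
Sum of waiting times = 102
Average waiting time = 102/6 = 17.0

17.0


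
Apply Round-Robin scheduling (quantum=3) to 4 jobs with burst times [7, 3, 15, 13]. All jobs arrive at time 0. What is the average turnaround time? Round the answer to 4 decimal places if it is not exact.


Time quantum = 3
Execution trace:
  J1 runs 3 units, time = 3
  J2 runs 3 units, time = 6
  J3 runs 3 units, time = 9
  J4 runs 3 units, time = 12
  J1 runs 3 units, time = 15
  J3 runs 3 units, time = 18
  J4 runs 3 units, time = 21
  J1 runs 1 units, time = 22
  J3 runs 3 units, time = 25
  J4 runs 3 units, time = 28
  J3 runs 3 units, time = 31
  J4 runs 3 units, time = 34
  J3 runs 3 units, time = 37
  J4 runs 1 units, time = 38
Finish times: [22, 6, 37, 38]
Average turnaround = 103/4 = 25.75

25.75


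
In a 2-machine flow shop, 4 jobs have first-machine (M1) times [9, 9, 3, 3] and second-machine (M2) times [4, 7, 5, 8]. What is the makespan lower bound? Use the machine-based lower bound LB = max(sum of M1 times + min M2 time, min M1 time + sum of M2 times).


LB1 = sum(M1 times) + min(M2 times) = 24 + 4 = 28
LB2 = min(M1 times) + sum(M2 times) = 3 + 24 = 27
Lower bound = max(LB1, LB2) = max(28, 27) = 28

28


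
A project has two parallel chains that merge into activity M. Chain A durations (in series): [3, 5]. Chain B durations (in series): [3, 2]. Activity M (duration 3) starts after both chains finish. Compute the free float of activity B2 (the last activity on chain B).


ES(B2) = sum of predecessors on chain B = 3
EF(B2) = ES + duration = 3 + 2 = 5
Successor of B2 is M. ES(M) = max(sum(A), sum(B)) = max(8, 5) = 8
Free float = ES(successor) - EF(current) = 8 - 5 = 3

3


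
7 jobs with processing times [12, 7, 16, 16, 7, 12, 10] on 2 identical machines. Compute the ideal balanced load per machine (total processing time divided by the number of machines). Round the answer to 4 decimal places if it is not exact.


Total processing time = 12 + 7 + 16 + 16 + 7 + 12 + 10 = 80
Number of machines = 2
Ideal balanced load = 80 / 2 = 40.0

40.0


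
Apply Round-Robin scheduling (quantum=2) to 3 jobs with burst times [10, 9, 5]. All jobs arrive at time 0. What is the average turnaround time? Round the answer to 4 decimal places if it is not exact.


Time quantum = 2
Execution trace:
  J1 runs 2 units, time = 2
  J2 runs 2 units, time = 4
  J3 runs 2 units, time = 6
  J1 runs 2 units, time = 8
  J2 runs 2 units, time = 10
  J3 runs 2 units, time = 12
  J1 runs 2 units, time = 14
  J2 runs 2 units, time = 16
  J3 runs 1 units, time = 17
  J1 runs 2 units, time = 19
  J2 runs 2 units, time = 21
  J1 runs 2 units, time = 23
  J2 runs 1 units, time = 24
Finish times: [23, 24, 17]
Average turnaround = 64/3 = 21.3333

21.3333


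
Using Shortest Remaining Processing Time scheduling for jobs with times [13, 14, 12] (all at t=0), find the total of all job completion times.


Since all jobs arrive at t=0, SRPT equals SPT ordering.
SPT order: [12, 13, 14]
Completion times:
  Job 1: p=12, C=12
  Job 2: p=13, C=25
  Job 3: p=14, C=39
Total completion time = 12 + 25 + 39 = 76

76


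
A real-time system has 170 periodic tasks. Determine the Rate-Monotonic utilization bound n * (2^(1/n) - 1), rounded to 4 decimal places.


Compute 2^(1/170) = 1.0040856600
Subtract 1: 1.0040856600 - 1 = 0.0040856600
Multiply by n: 170 * 0.0040856600 = 0.6945622000
Round to 4 dp: 0.6946

0.6946


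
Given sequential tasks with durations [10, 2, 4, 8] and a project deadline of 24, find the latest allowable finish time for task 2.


LF(activity 2) = deadline - sum of successor durations
Successors: activities 3 through 4 with durations [4, 8]
Sum of successor durations = 12
LF = 24 - 12 = 12

12


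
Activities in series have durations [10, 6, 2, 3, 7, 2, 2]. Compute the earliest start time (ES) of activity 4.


Activity 4 starts after activities 1 through 3 complete.
Predecessor durations: [10, 6, 2]
ES = 10 + 6 + 2 = 18

18


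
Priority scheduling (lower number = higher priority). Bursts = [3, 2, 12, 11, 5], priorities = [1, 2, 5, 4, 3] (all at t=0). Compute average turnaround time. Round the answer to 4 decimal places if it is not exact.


Sort by priority (ascending = highest first):
Order: [(1, 3), (2, 2), (3, 5), (4, 11), (5, 12)]
Completion times:
  Priority 1, burst=3, C=3
  Priority 2, burst=2, C=5
  Priority 3, burst=5, C=10
  Priority 4, burst=11, C=21
  Priority 5, burst=12, C=33
Average turnaround = 72/5 = 14.4

14.4


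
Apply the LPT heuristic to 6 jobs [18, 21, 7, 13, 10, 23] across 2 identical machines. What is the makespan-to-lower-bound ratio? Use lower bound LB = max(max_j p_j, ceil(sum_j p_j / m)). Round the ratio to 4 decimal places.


LPT order: [23, 21, 18, 13, 10, 7]
Machine loads after assignment: [46, 46]
LPT makespan = 46
Lower bound = max(max_job, ceil(total/2)) = max(23, 46) = 46
Ratio = 46 / 46 = 1.0

1.0


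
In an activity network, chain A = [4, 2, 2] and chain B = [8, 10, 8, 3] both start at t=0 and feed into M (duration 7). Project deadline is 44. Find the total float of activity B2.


Forward pass: ES(B2) = sum of predecessors on chain B = 8
EF = ES + duration = 8 + 10 = 18
Backward pass: LF(M) = deadline = 44; LS(M) = 44 - 7 = 37
LF(B2) = LS(M) - sum(successors on chain B) = 37 - 11 = 26
LS = LF - duration = 26 - 10 = 16
Total float = LS - ES = 16 - 8 = 8

8


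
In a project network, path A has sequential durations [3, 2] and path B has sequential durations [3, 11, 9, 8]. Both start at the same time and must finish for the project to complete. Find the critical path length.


Path A total = 3 + 2 = 5
Path B total = 3 + 11 + 9 + 8 = 31
Critical path = longest path = max(5, 31) = 31

31


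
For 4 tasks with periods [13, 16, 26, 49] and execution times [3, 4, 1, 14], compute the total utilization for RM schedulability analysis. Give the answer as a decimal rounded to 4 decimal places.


Compute individual utilizations (exact fractions):
  Task 1: C/T = 3/13 (approx. 0.2308)
  Task 2: C/T = 4/16 = 1/4 (approx. 0.25)
  Task 3: C/T = 1/26 (approx. 0.0385)
  Task 4: C/T = 14/49 = 2/7 (approx. 0.2857)
Total utilization U = 3/13 + 1/4 + 1/26 + 2/7 = 293/364
Rounded to 4 decimal places: U = 0.8049
RM (Liu & Layland) bound for 4 tasks = 0.756828; compare with U = 293/364 (approx. 0.804945)
bound < U <= 1, so the RM sufficient condition is not met (inconclusive; an exact test such as response-time analysis is needed).

0.8049


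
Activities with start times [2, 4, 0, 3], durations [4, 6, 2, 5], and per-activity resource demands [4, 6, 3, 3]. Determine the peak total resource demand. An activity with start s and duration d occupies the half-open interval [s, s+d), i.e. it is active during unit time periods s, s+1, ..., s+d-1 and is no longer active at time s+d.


Each activity i is active on [start_i, start_i + duration_i).
Compute total resource usage per time slot:
  t=0: active resources = [3], total = 3
  t=1: active resources = [3], total = 3
  t=2: active resources = [4], total = 4
  t=3: active resources = [4, 3], total = 7
  t=4: active resources = [4, 6, 3], total = 13
  t=5: active resources = [4, 6, 3], total = 13
  t=6: active resources = [6, 3], total = 9
  t=7: active resources = [6, 3], total = 9
  t=8: active resources = [6], total = 6
  t=9: active resources = [6], total = 6
Peak resource demand = 13

13


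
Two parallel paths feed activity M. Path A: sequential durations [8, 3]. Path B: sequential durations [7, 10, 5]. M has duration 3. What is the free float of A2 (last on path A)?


ES(A2) = sum of predecessors on chain A = 8
EF(A2) = ES + duration = 8 + 3 = 11
Successor of A2 is M. ES(M) = max(sum(A), sum(B)) = max(11, 22) = 22
Free float = ES(successor) - EF(current) = 22 - 11 = 11

11


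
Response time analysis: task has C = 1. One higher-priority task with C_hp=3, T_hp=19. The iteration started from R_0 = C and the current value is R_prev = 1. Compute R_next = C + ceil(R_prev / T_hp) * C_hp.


R_next = C + ceil(R_prev / T_hp) * C_hp
ceil(1 / 19) = ceil(0.0526) = 1
Interference = 1 * 3 = 3
R_next = 1 + 3 = 4

4


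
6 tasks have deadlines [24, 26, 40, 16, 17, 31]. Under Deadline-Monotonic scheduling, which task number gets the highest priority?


Sort tasks by relative deadline (ascending):
  Task 4: deadline = 16
  Task 5: deadline = 17
  Task 1: deadline = 24
  Task 2: deadline = 26
  Task 6: deadline = 31
  Task 3: deadline = 40
Priority order (highest first): [4, 5, 1, 2, 6, 3]
Highest priority task = 4

4


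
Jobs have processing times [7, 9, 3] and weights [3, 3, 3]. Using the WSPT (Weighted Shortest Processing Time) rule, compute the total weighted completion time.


Compute p/w ratios and sort ascending (WSPT): [(3, 3), (7, 3), (9, 3)]
Compute weighted completion times:
  Job (p=3,w=3): C=3, w*C=3*3=9
  Job (p=7,w=3): C=10, w*C=3*10=30
  Job (p=9,w=3): C=19, w*C=3*19=57
Total weighted completion time = 96

96


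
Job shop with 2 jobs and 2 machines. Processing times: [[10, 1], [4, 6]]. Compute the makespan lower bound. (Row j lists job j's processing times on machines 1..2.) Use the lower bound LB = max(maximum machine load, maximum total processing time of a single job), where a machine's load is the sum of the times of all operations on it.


Machine loads:
  Machine 1: 10 + 4 = 14
  Machine 2: 1 + 6 = 7
Max machine load = 14
Job totals:
  Job 1: 11
  Job 2: 10
Max job total = 11
Lower bound = max(14, 11) = 14

14


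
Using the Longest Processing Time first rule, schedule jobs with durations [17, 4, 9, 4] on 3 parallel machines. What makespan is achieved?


Sort jobs in decreasing order (LPT): [17, 9, 4, 4]
Assign each job to the least loaded machine:
  Machine 1: jobs [17], load = 17
  Machine 2: jobs [9], load = 9
  Machine 3: jobs [4, 4], load = 8
Makespan = max load = 17

17


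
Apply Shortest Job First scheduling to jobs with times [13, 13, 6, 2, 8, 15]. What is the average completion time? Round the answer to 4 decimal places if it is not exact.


SJF order (ascending): [2, 6, 8, 13, 13, 15]
Completion times:
  Job 1: burst=2, C=2
  Job 2: burst=6, C=8
  Job 3: burst=8, C=16
  Job 4: burst=13, C=29
  Job 5: burst=13, C=42
  Job 6: burst=15, C=57
Average completion = 154/6 = 25.6667

25.6667


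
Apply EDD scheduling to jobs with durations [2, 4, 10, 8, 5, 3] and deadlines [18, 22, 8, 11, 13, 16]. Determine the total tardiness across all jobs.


Sort by due date (EDD order): [(10, 8), (8, 11), (5, 13), (3, 16), (2, 18), (4, 22)]
Compute completion times and tardiness:
  Job 1: p=10, d=8, C=10, tardiness=max(0,10-8)=2
  Job 2: p=8, d=11, C=18, tardiness=max(0,18-11)=7
  Job 3: p=5, d=13, C=23, tardiness=max(0,23-13)=10
  Job 4: p=3, d=16, C=26, tardiness=max(0,26-16)=10
  Job 5: p=2, d=18, C=28, tardiness=max(0,28-18)=10
  Job 6: p=4, d=22, C=32, tardiness=max(0,32-22)=10
Total tardiness = 49

49


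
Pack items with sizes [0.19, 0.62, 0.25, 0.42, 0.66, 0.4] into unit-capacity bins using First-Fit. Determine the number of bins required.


Place items sequentially using First-Fit:
  Item 0.19 -> new Bin 1
  Item 0.62 -> Bin 1 (now 0.81)
  Item 0.25 -> new Bin 2
  Item 0.42 -> Bin 2 (now 0.67)
  Item 0.66 -> new Bin 3
  Item 0.4 -> new Bin 4
Total bins used = 4

4


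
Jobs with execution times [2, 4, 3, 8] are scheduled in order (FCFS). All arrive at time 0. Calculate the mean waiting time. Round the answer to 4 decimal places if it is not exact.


FCFS order (as given): [2, 4, 3, 8]
Waiting times:
  Job 1: wait = 0
  Job 2: wait = 2
  Job 3: wait = 6
  Job 4: wait = 9
Sum of waiting times = 17
Average waiting time = 17/4 = 4.25

4.25


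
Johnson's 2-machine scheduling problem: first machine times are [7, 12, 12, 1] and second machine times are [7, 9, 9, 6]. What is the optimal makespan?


Apply Johnson's rule:
  Group 1 (a <= b): [(4, 1, 6), (1, 7, 7)]
  Group 2 (a > b): [(2, 12, 9), (3, 12, 9)]
Optimal job order: [4, 1, 2, 3]
Schedule:
  Job 4: M1 done at 1, M2 done at 7
  Job 1: M1 done at 8, M2 done at 15
  Job 2: M1 done at 20, M2 done at 29
  Job 3: M1 done at 32, M2 done at 41
Makespan = 41

41


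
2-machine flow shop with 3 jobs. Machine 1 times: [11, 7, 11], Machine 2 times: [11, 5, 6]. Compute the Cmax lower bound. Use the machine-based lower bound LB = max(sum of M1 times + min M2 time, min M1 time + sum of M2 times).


LB1 = sum(M1 times) + min(M2 times) = 29 + 5 = 34
LB2 = min(M1 times) + sum(M2 times) = 7 + 22 = 29
Lower bound = max(LB1, LB2) = max(34, 29) = 34

34


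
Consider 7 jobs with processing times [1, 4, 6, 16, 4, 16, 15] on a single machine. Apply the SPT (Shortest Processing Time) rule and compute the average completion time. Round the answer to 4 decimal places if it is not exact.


Sort jobs by processing time (SPT order): [1, 4, 4, 6, 15, 16, 16]
Compute completion times sequentially:
  Job 1: processing = 1, completes at 1
  Job 2: processing = 4, completes at 5
  Job 3: processing = 4, completes at 9
  Job 4: processing = 6, completes at 15
  Job 5: processing = 15, completes at 30
  Job 6: processing = 16, completes at 46
  Job 7: processing = 16, completes at 62
Sum of completion times = 168
Average completion time = 168/7 = 24.0

24.0


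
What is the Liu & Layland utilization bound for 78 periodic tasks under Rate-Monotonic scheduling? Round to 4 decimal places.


Compute 2^(1/78) = 1.0089261045
Subtract 1: 1.0089261045 - 1 = 0.0089261045
Multiply by n: 78 * 0.0089261045 = 0.6962361510
Round to 4 dp: 0.6962

0.6962


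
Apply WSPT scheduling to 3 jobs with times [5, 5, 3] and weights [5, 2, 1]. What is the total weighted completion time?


Compute p/w ratios and sort ascending (WSPT): [(5, 5), (5, 2), (3, 1)]
Compute weighted completion times:
  Job (p=5,w=5): C=5, w*C=5*5=25
  Job (p=5,w=2): C=10, w*C=2*10=20
  Job (p=3,w=1): C=13, w*C=1*13=13
Total weighted completion time = 58

58


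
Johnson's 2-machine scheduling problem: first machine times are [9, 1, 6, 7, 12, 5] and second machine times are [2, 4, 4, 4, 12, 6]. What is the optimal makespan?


Apply Johnson's rule:
  Group 1 (a <= b): [(2, 1, 4), (6, 5, 6), (5, 12, 12)]
  Group 2 (a > b): [(3, 6, 4), (4, 7, 4), (1, 9, 2)]
Optimal job order: [2, 6, 5, 3, 4, 1]
Schedule:
  Job 2: M1 done at 1, M2 done at 5
  Job 6: M1 done at 6, M2 done at 12
  Job 5: M1 done at 18, M2 done at 30
  Job 3: M1 done at 24, M2 done at 34
  Job 4: M1 done at 31, M2 done at 38
  Job 1: M1 done at 40, M2 done at 42
Makespan = 42

42


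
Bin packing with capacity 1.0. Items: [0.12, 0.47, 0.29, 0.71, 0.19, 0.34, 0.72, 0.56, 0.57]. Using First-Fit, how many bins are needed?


Place items sequentially using First-Fit:
  Item 0.12 -> new Bin 1
  Item 0.47 -> Bin 1 (now 0.59)
  Item 0.29 -> Bin 1 (now 0.88)
  Item 0.71 -> new Bin 2
  Item 0.19 -> Bin 2 (now 0.9)
  Item 0.34 -> new Bin 3
  Item 0.72 -> new Bin 4
  Item 0.56 -> Bin 3 (now 0.9)
  Item 0.57 -> new Bin 5
Total bins used = 5

5


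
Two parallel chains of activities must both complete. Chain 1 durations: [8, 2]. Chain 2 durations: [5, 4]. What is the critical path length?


Path A total = 8 + 2 = 10
Path B total = 5 + 4 = 9
Critical path = longest path = max(10, 9) = 10

10


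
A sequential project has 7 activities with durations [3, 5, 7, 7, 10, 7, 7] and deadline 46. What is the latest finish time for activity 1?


LF(activity 1) = deadline - sum of successor durations
Successors: activities 2 through 7 with durations [5, 7, 7, 10, 7, 7]
Sum of successor durations = 43
LF = 46 - 43 = 3

3


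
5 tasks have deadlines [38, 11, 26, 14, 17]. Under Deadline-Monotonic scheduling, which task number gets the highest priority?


Sort tasks by relative deadline (ascending):
  Task 2: deadline = 11
  Task 4: deadline = 14
  Task 5: deadline = 17
  Task 3: deadline = 26
  Task 1: deadline = 38
Priority order (highest first): [2, 4, 5, 3, 1]
Highest priority task = 2

2


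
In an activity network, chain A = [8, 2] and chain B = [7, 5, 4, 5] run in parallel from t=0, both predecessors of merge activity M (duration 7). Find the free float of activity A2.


ES(A2) = sum of predecessors on chain A = 8
EF(A2) = ES + duration = 8 + 2 = 10
Successor of A2 is M. ES(M) = max(sum(A), sum(B)) = max(10, 21) = 21
Free float = ES(successor) - EF(current) = 21 - 10 = 11

11


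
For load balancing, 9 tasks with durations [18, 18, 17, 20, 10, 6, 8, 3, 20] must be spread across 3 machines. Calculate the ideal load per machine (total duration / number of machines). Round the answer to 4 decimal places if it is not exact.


Total processing time = 18 + 18 + 17 + 20 + 10 + 6 + 8 + 3 + 20 = 120
Number of machines = 3
Ideal balanced load = 120 / 3 = 40.0

40.0


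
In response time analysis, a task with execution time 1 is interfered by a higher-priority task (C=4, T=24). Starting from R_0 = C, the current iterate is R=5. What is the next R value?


R_next = C + ceil(R_prev / T_hp) * C_hp
ceil(5 / 24) = ceil(0.2083) = 1
Interference = 1 * 4 = 4
R_next = 1 + 4 = 5
R_next = R_prev, so the iteration has converged (response time = 5).

5


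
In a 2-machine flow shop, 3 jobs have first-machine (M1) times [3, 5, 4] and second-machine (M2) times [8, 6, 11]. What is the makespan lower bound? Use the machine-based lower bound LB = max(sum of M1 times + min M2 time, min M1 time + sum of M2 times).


LB1 = sum(M1 times) + min(M2 times) = 12 + 6 = 18
LB2 = min(M1 times) + sum(M2 times) = 3 + 25 = 28
Lower bound = max(LB1, LB2) = max(18, 28) = 28

28


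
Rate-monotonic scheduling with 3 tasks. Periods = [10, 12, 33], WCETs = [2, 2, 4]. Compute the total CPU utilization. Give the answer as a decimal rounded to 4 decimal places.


Compute individual utilizations (exact fractions):
  Task 1: C/T = 2/10 = 1/5 (approx. 0.2)
  Task 2: C/T = 2/12 = 1/6 (approx. 0.1667)
  Task 3: C/T = 4/33 (approx. 0.1212)
Total utilization U = 1/5 + 1/6 + 4/33 = 161/330
Rounded to 4 decimal places: U = 0.4879
RM (Liu & Layland) bound for 3 tasks = 0.779763; compare with U = 161/330 (approx. 0.487879)
U <= bound, so schedulable by RM sufficient condition.

0.4879


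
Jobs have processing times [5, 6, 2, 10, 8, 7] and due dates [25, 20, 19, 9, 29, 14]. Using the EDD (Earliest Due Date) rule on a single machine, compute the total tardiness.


Sort by due date (EDD order): [(10, 9), (7, 14), (2, 19), (6, 20), (5, 25), (8, 29)]
Compute completion times and tardiness:
  Job 1: p=10, d=9, C=10, tardiness=max(0,10-9)=1
  Job 2: p=7, d=14, C=17, tardiness=max(0,17-14)=3
  Job 3: p=2, d=19, C=19, tardiness=max(0,19-19)=0
  Job 4: p=6, d=20, C=25, tardiness=max(0,25-20)=5
  Job 5: p=5, d=25, C=30, tardiness=max(0,30-25)=5
  Job 6: p=8, d=29, C=38, tardiness=max(0,38-29)=9
Total tardiness = 23

23


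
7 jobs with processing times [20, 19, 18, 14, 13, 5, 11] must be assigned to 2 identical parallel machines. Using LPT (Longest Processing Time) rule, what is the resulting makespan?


Sort jobs in decreasing order (LPT): [20, 19, 18, 14, 13, 11, 5]
Assign each job to the least loaded machine:
  Machine 1: jobs [20, 14, 13, 5], load = 52
  Machine 2: jobs [19, 18, 11], load = 48
Makespan = max load = 52

52


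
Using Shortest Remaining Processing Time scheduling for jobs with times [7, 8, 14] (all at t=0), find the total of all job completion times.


Since all jobs arrive at t=0, SRPT equals SPT ordering.
SPT order: [7, 8, 14]
Completion times:
  Job 1: p=7, C=7
  Job 2: p=8, C=15
  Job 3: p=14, C=29
Total completion time = 7 + 15 + 29 = 51

51


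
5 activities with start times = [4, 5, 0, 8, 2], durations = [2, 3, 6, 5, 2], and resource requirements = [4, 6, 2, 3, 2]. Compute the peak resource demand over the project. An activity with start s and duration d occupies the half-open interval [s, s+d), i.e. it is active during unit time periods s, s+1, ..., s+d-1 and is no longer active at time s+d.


Each activity i is active on [start_i, start_i + duration_i).
Compute total resource usage per time slot:
  t=0: active resources = [2], total = 2
  t=1: active resources = [2], total = 2
  t=2: active resources = [2, 2], total = 4
  t=3: active resources = [2, 2], total = 4
  t=4: active resources = [4, 2], total = 6
  t=5: active resources = [4, 6, 2], total = 12
  t=6: active resources = [6], total = 6
  t=7: active resources = [6], total = 6
  t=8: active resources = [3], total = 3
  t=9: active resources = [3], total = 3
  t=10: active resources = [3], total = 3
  t=11: active resources = [3], total = 3
  t=12: active resources = [3], total = 3
Peak resource demand = 12

12


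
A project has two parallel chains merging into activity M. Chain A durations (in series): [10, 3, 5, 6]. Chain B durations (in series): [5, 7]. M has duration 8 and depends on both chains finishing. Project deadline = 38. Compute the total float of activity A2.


Forward pass: ES(A2) = sum of predecessors on chain A = 10
EF = ES + duration = 10 + 3 = 13
Backward pass: LF(M) = deadline = 38; LS(M) = 38 - 8 = 30
LF(A2) = LS(M) - sum(successors on chain A) = 30 - 11 = 19
LS = LF - duration = 19 - 3 = 16
Total float = LS - ES = 16 - 10 = 6

6


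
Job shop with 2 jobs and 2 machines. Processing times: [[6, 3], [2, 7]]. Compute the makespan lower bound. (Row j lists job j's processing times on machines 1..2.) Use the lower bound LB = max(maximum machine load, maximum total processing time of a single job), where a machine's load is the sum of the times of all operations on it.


Machine loads:
  Machine 1: 6 + 2 = 8
  Machine 2: 3 + 7 = 10
Max machine load = 10
Job totals:
  Job 1: 9
  Job 2: 9
Max job total = 9
Lower bound = max(10, 9) = 10

10


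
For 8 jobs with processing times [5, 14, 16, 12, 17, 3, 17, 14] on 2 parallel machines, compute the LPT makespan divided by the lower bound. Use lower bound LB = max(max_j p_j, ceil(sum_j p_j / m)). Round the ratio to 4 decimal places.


LPT order: [17, 17, 16, 14, 14, 12, 5, 3]
Machine loads after assignment: [50, 48]
LPT makespan = 50
Lower bound = max(max_job, ceil(total/2)) = max(17, 49) = 49
Ratio = 50 / 49 = 1.0204

1.0204


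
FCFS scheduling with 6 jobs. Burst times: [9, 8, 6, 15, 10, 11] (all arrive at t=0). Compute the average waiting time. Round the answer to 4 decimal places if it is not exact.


FCFS order (as given): [9, 8, 6, 15, 10, 11]
Waiting times:
  Job 1: wait = 0
  Job 2: wait = 9
  Job 3: wait = 17
  Job 4: wait = 23
  Job 5: wait = 38
  Job 6: wait = 48
Sum of waiting times = 135
Average waiting time = 135/6 = 22.5

22.5


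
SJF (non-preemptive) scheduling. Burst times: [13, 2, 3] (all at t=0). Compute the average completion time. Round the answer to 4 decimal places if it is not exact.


SJF order (ascending): [2, 3, 13]
Completion times:
  Job 1: burst=2, C=2
  Job 2: burst=3, C=5
  Job 3: burst=13, C=18
Average completion = 25/3 = 8.3333

8.3333


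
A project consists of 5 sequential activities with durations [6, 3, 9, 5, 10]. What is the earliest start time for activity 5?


Activity 5 starts after activities 1 through 4 complete.
Predecessor durations: [6, 3, 9, 5]
ES = 6 + 3 + 9 + 5 = 23

23


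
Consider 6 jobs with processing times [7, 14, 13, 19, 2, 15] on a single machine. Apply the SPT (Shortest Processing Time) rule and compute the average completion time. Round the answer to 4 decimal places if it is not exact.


Sort jobs by processing time (SPT order): [2, 7, 13, 14, 15, 19]
Compute completion times sequentially:
  Job 1: processing = 2, completes at 2
  Job 2: processing = 7, completes at 9
  Job 3: processing = 13, completes at 22
  Job 4: processing = 14, completes at 36
  Job 5: processing = 15, completes at 51
  Job 6: processing = 19, completes at 70
Sum of completion times = 190
Average completion time = 190/6 = 31.6667

31.6667


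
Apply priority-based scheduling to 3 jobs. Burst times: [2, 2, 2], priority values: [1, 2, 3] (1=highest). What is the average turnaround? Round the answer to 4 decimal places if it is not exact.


Sort by priority (ascending = highest first):
Order: [(1, 2), (2, 2), (3, 2)]
Completion times:
  Priority 1, burst=2, C=2
  Priority 2, burst=2, C=4
  Priority 3, burst=2, C=6
Average turnaround = 12/3 = 4.0

4.0


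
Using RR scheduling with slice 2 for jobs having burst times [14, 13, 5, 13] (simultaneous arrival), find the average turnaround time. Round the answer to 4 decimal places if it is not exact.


Time quantum = 2
Execution trace:
  J1 runs 2 units, time = 2
  J2 runs 2 units, time = 4
  J3 runs 2 units, time = 6
  J4 runs 2 units, time = 8
  J1 runs 2 units, time = 10
  J2 runs 2 units, time = 12
  J3 runs 2 units, time = 14
  J4 runs 2 units, time = 16
  J1 runs 2 units, time = 18
  J2 runs 2 units, time = 20
  J3 runs 1 units, time = 21
  J4 runs 2 units, time = 23
  J1 runs 2 units, time = 25
  J2 runs 2 units, time = 27
  J4 runs 2 units, time = 29
  J1 runs 2 units, time = 31
  J2 runs 2 units, time = 33
  J4 runs 2 units, time = 35
  J1 runs 2 units, time = 37
  J2 runs 2 units, time = 39
  J4 runs 2 units, time = 41
  J1 runs 2 units, time = 43
  J2 runs 1 units, time = 44
  J4 runs 1 units, time = 45
Finish times: [43, 44, 21, 45]
Average turnaround = 153/4 = 38.25

38.25


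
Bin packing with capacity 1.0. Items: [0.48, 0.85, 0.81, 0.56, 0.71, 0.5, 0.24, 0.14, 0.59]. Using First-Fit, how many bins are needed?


Place items sequentially using First-Fit:
  Item 0.48 -> new Bin 1
  Item 0.85 -> new Bin 2
  Item 0.81 -> new Bin 3
  Item 0.56 -> new Bin 4
  Item 0.71 -> new Bin 5
  Item 0.5 -> Bin 1 (now 0.98)
  Item 0.24 -> Bin 4 (now 0.8)
  Item 0.14 -> Bin 2 (now 0.99)
  Item 0.59 -> new Bin 6
Total bins used = 6

6


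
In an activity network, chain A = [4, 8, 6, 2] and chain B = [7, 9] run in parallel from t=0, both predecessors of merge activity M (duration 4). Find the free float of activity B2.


ES(B2) = sum of predecessors on chain B = 7
EF(B2) = ES + duration = 7 + 9 = 16
Successor of B2 is M. ES(M) = max(sum(A), sum(B)) = max(20, 16) = 20
Free float = ES(successor) - EF(current) = 20 - 16 = 4

4


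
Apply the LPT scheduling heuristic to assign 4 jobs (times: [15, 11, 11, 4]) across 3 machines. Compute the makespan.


Sort jobs in decreasing order (LPT): [15, 11, 11, 4]
Assign each job to the least loaded machine:
  Machine 1: jobs [15], load = 15
  Machine 2: jobs [11, 4], load = 15
  Machine 3: jobs [11], load = 11
Makespan = max load = 15

15


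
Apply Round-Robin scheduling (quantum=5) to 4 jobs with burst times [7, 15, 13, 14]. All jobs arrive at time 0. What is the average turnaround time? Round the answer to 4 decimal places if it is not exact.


Time quantum = 5
Execution trace:
  J1 runs 5 units, time = 5
  J2 runs 5 units, time = 10
  J3 runs 5 units, time = 15
  J4 runs 5 units, time = 20
  J1 runs 2 units, time = 22
  J2 runs 5 units, time = 27
  J3 runs 5 units, time = 32
  J4 runs 5 units, time = 37
  J2 runs 5 units, time = 42
  J3 runs 3 units, time = 45
  J4 runs 4 units, time = 49
Finish times: [22, 42, 45, 49]
Average turnaround = 158/4 = 39.5

39.5


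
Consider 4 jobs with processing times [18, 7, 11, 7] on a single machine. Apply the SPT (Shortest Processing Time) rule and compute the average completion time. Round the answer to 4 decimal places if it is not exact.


Sort jobs by processing time (SPT order): [7, 7, 11, 18]
Compute completion times sequentially:
  Job 1: processing = 7, completes at 7
  Job 2: processing = 7, completes at 14
  Job 3: processing = 11, completes at 25
  Job 4: processing = 18, completes at 43
Sum of completion times = 89
Average completion time = 89/4 = 22.25

22.25


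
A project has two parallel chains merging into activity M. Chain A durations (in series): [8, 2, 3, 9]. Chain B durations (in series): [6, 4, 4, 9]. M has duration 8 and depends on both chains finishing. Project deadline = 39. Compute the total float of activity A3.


Forward pass: ES(A3) = sum of predecessors on chain A = 10
EF = ES + duration = 10 + 3 = 13
Backward pass: LF(M) = deadline = 39; LS(M) = 39 - 8 = 31
LF(A3) = LS(M) - sum(successors on chain A) = 31 - 9 = 22
LS = LF - duration = 22 - 3 = 19
Total float = LS - ES = 19 - 10 = 9

9


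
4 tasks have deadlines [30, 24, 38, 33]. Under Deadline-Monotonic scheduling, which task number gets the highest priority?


Sort tasks by relative deadline (ascending):
  Task 2: deadline = 24
  Task 1: deadline = 30
  Task 4: deadline = 33
  Task 3: deadline = 38
Priority order (highest first): [2, 1, 4, 3]
Highest priority task = 2

2


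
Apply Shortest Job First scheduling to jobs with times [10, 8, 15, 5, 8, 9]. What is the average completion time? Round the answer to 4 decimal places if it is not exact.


SJF order (ascending): [5, 8, 8, 9, 10, 15]
Completion times:
  Job 1: burst=5, C=5
  Job 2: burst=8, C=13
  Job 3: burst=8, C=21
  Job 4: burst=9, C=30
  Job 5: burst=10, C=40
  Job 6: burst=15, C=55
Average completion = 164/6 = 27.3333

27.3333


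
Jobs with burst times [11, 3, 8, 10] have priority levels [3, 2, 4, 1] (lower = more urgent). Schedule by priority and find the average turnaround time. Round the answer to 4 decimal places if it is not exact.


Sort by priority (ascending = highest first):
Order: [(1, 10), (2, 3), (3, 11), (4, 8)]
Completion times:
  Priority 1, burst=10, C=10
  Priority 2, burst=3, C=13
  Priority 3, burst=11, C=24
  Priority 4, burst=8, C=32
Average turnaround = 79/4 = 19.75

19.75


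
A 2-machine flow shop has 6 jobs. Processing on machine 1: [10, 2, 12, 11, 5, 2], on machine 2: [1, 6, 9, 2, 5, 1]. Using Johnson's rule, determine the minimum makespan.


Apply Johnson's rule:
  Group 1 (a <= b): [(2, 2, 6), (5, 5, 5)]
  Group 2 (a > b): [(3, 12, 9), (4, 11, 2), (1, 10, 1), (6, 2, 1)]
Optimal job order: [2, 5, 3, 4, 1, 6]
Schedule:
  Job 2: M1 done at 2, M2 done at 8
  Job 5: M1 done at 7, M2 done at 13
  Job 3: M1 done at 19, M2 done at 28
  Job 4: M1 done at 30, M2 done at 32
  Job 1: M1 done at 40, M2 done at 41
  Job 6: M1 done at 42, M2 done at 43
Makespan = 43

43


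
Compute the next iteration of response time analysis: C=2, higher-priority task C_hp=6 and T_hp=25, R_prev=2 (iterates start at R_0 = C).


R_next = C + ceil(R_prev / T_hp) * C_hp
ceil(2 / 25) = ceil(0.08) = 1
Interference = 1 * 6 = 6
R_next = 2 + 6 = 8

8


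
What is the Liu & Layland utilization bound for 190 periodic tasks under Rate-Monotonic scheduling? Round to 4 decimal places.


Compute 2^(1/190) = 1.0036548056
Subtract 1: 1.0036548056 - 1 = 0.0036548056
Multiply by n: 190 * 0.0036548056 = 0.6944130640
Round to 4 dp: 0.6944

0.6944


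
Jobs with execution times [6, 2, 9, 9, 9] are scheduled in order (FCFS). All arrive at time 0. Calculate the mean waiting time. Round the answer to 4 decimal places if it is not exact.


FCFS order (as given): [6, 2, 9, 9, 9]
Waiting times:
  Job 1: wait = 0
  Job 2: wait = 6
  Job 3: wait = 8
  Job 4: wait = 17
  Job 5: wait = 26
Sum of waiting times = 57
Average waiting time = 57/5 = 11.4

11.4


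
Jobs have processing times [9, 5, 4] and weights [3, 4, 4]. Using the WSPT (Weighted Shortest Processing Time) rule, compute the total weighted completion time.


Compute p/w ratios and sort ascending (WSPT): [(4, 4), (5, 4), (9, 3)]
Compute weighted completion times:
  Job (p=4,w=4): C=4, w*C=4*4=16
  Job (p=5,w=4): C=9, w*C=4*9=36
  Job (p=9,w=3): C=18, w*C=3*18=54
Total weighted completion time = 106

106
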